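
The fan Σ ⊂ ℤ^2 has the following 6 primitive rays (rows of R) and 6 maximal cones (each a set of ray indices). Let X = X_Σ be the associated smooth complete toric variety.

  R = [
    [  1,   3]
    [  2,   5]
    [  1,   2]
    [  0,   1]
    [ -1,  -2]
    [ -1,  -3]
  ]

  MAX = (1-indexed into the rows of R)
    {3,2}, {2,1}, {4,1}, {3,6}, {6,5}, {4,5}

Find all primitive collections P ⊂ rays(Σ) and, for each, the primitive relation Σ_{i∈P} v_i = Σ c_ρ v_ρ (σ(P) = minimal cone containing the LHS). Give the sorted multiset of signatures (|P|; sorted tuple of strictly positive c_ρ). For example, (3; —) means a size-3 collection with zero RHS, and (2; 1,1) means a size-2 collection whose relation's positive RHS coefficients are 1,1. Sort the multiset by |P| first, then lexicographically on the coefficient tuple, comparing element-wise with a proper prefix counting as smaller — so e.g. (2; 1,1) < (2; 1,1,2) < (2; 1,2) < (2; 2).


|primitive collections| = 9. Relations:

  P={1,6}:  v_{1} + v_{6} = 0  ⟹  sig = (2; —)
  P={3,5}:  v_{3} + v_{5} = 0  ⟹  sig = (2; —)
  P={1,3}:  v_{1} + v_{3} = v_{2}  ⟹  sig = (2; 1)
  P={1,5}:  v_{1} + v_{5} = v_{4}  ⟹  sig = (2; 1)
  P={2,5}:  v_{2} + v_{5} = v_{1}  ⟹  sig = (2; 1)
  P={2,6}:  v_{2} + v_{6} = v_{3}  ⟹  sig = (2; 1)
  P={3,4}:  v_{3} + v_{4} = v_{1}  ⟹  sig = (2; 1)
  P={4,6}:  v_{4} + v_{6} = v_{5}  ⟹  sig = (2; 1)
  P={2,4}:  v_{2} + v_{4} = 2·v_{1}  ⟹  sig = (2; 2)

so the primitive-relation signature multiset is
    (2; —)
    (2; —)
    (2; 1)
    (2; 1)
    (2; 1)
    (2; 1)
    (2; 1)
    (2; 1)
    (2; 2)


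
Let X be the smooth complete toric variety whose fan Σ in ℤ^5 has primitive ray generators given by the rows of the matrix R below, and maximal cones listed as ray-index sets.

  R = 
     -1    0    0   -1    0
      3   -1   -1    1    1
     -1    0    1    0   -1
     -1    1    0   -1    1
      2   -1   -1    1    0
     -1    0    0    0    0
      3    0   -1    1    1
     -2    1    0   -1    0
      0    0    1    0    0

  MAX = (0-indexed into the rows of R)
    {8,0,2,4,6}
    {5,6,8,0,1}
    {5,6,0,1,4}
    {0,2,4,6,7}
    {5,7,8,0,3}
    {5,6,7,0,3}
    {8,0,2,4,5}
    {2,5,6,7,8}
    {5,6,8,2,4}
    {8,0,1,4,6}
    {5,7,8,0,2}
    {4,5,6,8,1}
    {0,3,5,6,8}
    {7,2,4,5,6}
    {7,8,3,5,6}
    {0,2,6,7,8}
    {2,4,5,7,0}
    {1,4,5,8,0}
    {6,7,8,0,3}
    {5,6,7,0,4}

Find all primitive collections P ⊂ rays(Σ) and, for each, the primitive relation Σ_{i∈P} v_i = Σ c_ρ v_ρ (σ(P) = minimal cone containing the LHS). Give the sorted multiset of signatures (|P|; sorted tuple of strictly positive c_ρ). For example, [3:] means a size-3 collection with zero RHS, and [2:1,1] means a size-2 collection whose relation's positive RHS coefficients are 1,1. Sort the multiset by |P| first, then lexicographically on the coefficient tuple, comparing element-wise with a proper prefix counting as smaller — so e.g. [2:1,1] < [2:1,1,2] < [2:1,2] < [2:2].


9 collections generate NE(X_Σ); each relation:

  P = {1,2}:  v_{1} + v_{2} = v_{4} + v_{8}  ⟹  sig = [2:1,1]
  P = {2,3}:  v_{2} + v_{3} = v_{7} + v_{8}  ⟹  sig = [2:1,1]
  P = {1,7}:  v_{1} + v_{7} = v_{0} + v_{5} + v_{6}  ⟹  sig = [2:1,1,1]
  P = {3,4}:  v_{3} + v_{4} = v_{0} + v_{5} + v_{6}  ⟹  sig = [2:1,1,1]
  P = {1,3}:  v_{1} + v_{3} = 2·v_{0} + 2·v_{5} + 2·v_{6} + v_{8}  ⟹  sig = [2:1,2,2,2]
  P = {4,7,8}:  v_{4} + v_{7} + v_{8} = 0  ⟹  sig = [3:]
  P = {0,2,5,6}:  v_{0} + v_{2} + v_{5} + v_{6} = 0  ⟹  sig = [4:]
  P = {0,4,5,6,8}:  v_{0} + v_{4} + v_{5} + v_{6} + v_{8} = v_{1}  ⟹  sig = [5:1]
  P = {0,5,6,7,8}:  v_{0} + v_{5} + v_{6} + v_{7} + v_{8} = v_{3}  ⟹  sig = [5:1]

Sorted signature multiset PRS(X):
{ [2:1,1] ×2,  [2:1,1,1] ×2,  [2:1,2,2,2],  [3:],  [4:],  [5:1] ×2 }


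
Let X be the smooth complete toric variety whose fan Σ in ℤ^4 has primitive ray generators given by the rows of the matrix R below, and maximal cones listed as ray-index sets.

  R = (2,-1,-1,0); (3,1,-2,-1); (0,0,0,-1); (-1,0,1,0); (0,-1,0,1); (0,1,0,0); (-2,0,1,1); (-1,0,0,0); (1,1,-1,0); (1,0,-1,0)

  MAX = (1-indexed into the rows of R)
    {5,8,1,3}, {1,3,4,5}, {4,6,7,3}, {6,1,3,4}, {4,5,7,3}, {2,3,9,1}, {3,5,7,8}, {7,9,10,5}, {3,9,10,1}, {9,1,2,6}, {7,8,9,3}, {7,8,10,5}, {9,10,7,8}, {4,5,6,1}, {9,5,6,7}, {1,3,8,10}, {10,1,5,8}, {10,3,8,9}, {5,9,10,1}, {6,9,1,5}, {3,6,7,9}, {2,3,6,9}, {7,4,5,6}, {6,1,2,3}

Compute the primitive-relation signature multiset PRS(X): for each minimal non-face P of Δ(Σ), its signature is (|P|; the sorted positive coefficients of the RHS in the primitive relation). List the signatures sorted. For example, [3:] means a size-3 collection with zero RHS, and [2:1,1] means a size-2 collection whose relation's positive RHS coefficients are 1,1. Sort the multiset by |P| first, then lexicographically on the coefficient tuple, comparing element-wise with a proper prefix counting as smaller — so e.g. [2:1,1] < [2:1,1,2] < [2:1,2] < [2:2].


Minimal non-faces — 18 found among 10 rays, 24 max cones:

  • {4,10}:  v_{4} + v_{10} = 0  →  sig = [2:]
  • {1,7}:  v_{1} + v_{7} = v_{5}  →  sig = [2:1]
  • {2,7}:  v_{2} + v_{7} = v_{9}  →  sig = [2:1]
  • {4,9}:  v_{4} + v_{9} = v_{6}  →  sig = [2:1]
  • {6,10}:  v_{6} + v_{10} = v_{9}  →  sig = [2:1]
  • {2,5}:  v_{2} + v_{5} = v_{1} + v_{9}  →  sig = [2:1,1]
  • {4,8}:  v_{4} + v_{8} = v_{3} + v_{7}  →  sig = [2:1,1]
  • {2,8}:  v_{2} + v_{8} = v_{3} + v_{9} + v_{10}  →  sig = [2:1,1,1]
  • {6,8}:  v_{6} + v_{8} = v_{3} + v_{7} + v_{9}  →  sig = [2:1,1,1]
  • {2,4}:  v_{2} + v_{4} = v_{1} + v_{3} + 2·v_{6}  →  sig = [2:1,1,2]
  • {2,10}:  v_{2} + v_{10} = v_{1} + v_{3} + 2·v_{9}  →  sig = [2:1,1,2]
  • {3,5,6}:  v_{3} + v_{5} + v_{6} = 0  →  sig = [3:]
  • {3,5,9}:  v_{3} + v_{5} + v_{9} = v_{10}  →  sig = [3:1]
  • {3,7,10}:  v_{3} + v_{7} + v_{10} = v_{8}  →  sig = [3:1]
  • {3,5,10}:  v_{3} + v_{5} + v_{10} = v_{1} + v_{8}  →  sig = [3:1,1]
  • {5,8,9}:  v_{5} + v_{8} + v_{9} = v_{7} + 2·v_{10}  →  sig = [3:1,2]
  • {1,8,9}:  v_{1} + v_{8} + v_{9} = 2·v_{10}  →  sig = [3:2]
  • {1,3,6,9}:  v_{1} + v_{3} + v_{6} + v_{9} = v_{2}  →  sig = [4:1]

so the primitive-relation signature multiset is
[[2:], [2:1], [2:1], [2:1], [2:1], [2:1,1], [2:1,1], [2:1,1,1], [2:1,1,1], [2:1,1,2], [2:1,1,2], [3:], [3:1], [3:1], [3:1,1], [3:1,2], [3:2], [4:1]]


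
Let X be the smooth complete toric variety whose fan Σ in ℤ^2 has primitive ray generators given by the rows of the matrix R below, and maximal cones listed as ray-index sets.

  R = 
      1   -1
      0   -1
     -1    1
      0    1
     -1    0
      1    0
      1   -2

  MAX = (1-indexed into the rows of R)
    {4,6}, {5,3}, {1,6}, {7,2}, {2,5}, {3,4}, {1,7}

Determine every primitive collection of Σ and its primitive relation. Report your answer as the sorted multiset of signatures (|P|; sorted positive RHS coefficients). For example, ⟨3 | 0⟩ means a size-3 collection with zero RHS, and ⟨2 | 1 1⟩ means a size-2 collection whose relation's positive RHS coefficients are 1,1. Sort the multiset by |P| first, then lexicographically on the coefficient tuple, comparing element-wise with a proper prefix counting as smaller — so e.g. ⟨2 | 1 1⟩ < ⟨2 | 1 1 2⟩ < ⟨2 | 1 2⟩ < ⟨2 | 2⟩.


14 collections generate NE(X_Σ); each relation:

  P = {1,3}:  v_{1} + v_{3} = 0  ⇒ sig = ⟨2 | 0⟩
  P = {2,4}:  v_{2} + v_{4} = 0  ⇒ sig = ⟨2 | 0⟩
  P = {5,6}:  v_{5} + v_{6} = 0  ⇒ sig = ⟨2 | 0⟩
  P = {1,2}:  v_{1} + v_{2} = v_{7}  ⇒ sig = ⟨2 | 1⟩
  P = {1,4}:  v_{1} + v_{4} = v_{6}  ⇒ sig = ⟨2 | 1⟩
  P = {1,5}:  v_{1} + v_{5} = v_{2}  ⇒ sig = ⟨2 | 1⟩
  P = {2,3}:  v_{2} + v_{3} = v_{5}  ⇒ sig = ⟨2 | 1⟩
  P = {2,6}:  v_{2} + v_{6} = v_{1}  ⇒ sig = ⟨2 | 1⟩
  P = {3,6}:  v_{3} + v_{6} = v_{4}  ⇒ sig = ⟨2 | 1⟩
  P = {3,7}:  v_{3} + v_{7} = v_{2}  ⇒ sig = ⟨2 | 1⟩
  P = {4,5}:  v_{4} + v_{5} = v_{3}  ⇒ sig = ⟨2 | 1⟩
  P = {4,7}:  v_{4} + v_{7} = v_{1}  ⇒ sig = ⟨2 | 1⟩
  P = {5,7}:  v_{5} + v_{7} = 2·v_{2}  ⇒ sig = ⟨2 | 2⟩
  P = {6,7}:  v_{6} + v_{7} = 2·v_{1}  ⇒ sig = ⟨2 | 2⟩

Hence PRS(X_Σ) =
    |P|=2: 14 collections, coeffs (), (), (), (1), (1), (1), (1), (1), (1), (1), (1), (1), (2), (2)


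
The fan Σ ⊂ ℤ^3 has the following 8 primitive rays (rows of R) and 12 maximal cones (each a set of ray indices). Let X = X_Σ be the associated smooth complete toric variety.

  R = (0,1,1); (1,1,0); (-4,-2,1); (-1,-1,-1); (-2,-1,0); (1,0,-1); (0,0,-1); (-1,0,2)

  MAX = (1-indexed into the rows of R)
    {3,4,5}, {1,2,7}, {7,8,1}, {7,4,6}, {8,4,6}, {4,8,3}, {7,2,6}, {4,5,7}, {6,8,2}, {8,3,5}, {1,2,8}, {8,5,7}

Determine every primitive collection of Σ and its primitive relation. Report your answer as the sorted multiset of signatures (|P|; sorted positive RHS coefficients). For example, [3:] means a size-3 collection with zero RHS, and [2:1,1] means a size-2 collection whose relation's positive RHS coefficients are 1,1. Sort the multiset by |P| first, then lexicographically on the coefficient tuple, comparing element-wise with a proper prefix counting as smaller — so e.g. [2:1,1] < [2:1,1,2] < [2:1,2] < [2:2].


Primitive collections (14):

  {1,6}:  v_{1} + v_{6} = v_{2}  so sig = [2:1]
  {2,4}:  v_{2} + v_{4} = v_{7}  so sig = [2:1]
  {5,6}:  v_{5} + v_{6} = v_{4}  so sig = [2:1]
  {2,3}:  v_{2} + v_{3} = v_{5} + v_{7} + v_{8}  so sig = [2:1,1,1]
  {1,4}:  v_{1} + v_{4} = 2·v_{7} + v_{8}  so sig = [2:1,2]
  {2,5}:  v_{2} + v_{5} = 2·v_{7} + v_{8}  so sig = [2:1,2]
  {3,6}:  v_{3} + v_{6} = 2·v_{4} + v_{8}  so sig = [2:1,2]
  {1,3}:  v_{1} + v_{3} = v_{5} + 2·v_{7} + 2·v_{8}  so sig = [2:1,2,2]
  {3,7}:  v_{3} + v_{7} = 2·v_{5}  so sig = [2:2]
  {1,5}:  v_{1} + v_{5} = 3·v_{7} + 2·v_{8}  so sig = [2:2,3]
  {6,7,8}:  v_{6} + v_{7} + v_{8} = 0  so sig = [3:]
  {2,7,8}:  v_{2} + v_{7} + v_{8} = v_{1}  so sig = [3:1]
  {4,5,8}:  v_{4} + v_{5} + v_{8} = v_{3}  so sig = [3:1]
  {4,7,8}:  v_{4} + v_{7} + v_{8} = v_{5}  so sig = [3:1]

so the primitive-relation signature multiset is
    |P|=2: 10 collections, coeffs (1), (1), (1), (1,1,1), (1,2), (1,2), (1,2), (1,2,2), (2), (2,3)
    |P|=3: 4 collections, coeffs (), (1), (1), (1)


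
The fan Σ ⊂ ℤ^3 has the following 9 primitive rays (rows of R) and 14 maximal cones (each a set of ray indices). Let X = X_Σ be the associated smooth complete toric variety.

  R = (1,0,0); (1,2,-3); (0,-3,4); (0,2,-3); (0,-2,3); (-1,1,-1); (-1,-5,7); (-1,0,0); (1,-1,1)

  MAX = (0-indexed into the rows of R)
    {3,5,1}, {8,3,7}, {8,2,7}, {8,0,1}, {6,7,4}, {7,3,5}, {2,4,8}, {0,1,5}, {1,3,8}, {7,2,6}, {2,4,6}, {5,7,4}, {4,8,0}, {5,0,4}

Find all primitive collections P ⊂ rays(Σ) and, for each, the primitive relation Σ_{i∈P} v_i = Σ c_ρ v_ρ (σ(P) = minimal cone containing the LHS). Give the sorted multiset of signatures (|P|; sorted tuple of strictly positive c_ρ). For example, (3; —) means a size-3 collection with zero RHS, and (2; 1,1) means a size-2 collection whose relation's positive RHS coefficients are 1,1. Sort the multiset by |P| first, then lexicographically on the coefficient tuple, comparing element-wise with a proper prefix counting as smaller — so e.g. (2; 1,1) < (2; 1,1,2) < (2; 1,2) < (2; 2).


The 17 primitive collections of Σ (r=9, n=3):

  {0,7}:  v_{0} + v_{7} = 0  so sig = (2; —)
  {3,4}:  v_{3} + v_{4} = 0  so sig = (2; —)
  {5,8}:  v_{5} + v_{8} = 0  so sig = (2; —)
  {0,3}:  v_{0} + v_{3} = v_{1}  so sig = (2; 1)
  {1,2}:  v_{1} + v_{2} = v_{8}  so sig = (2; 1)
  {1,4}:  v_{1} + v_{4} = v_{0}  so sig = (2; 1)
  {1,6}:  v_{1} + v_{6} = v_{2}  so sig = (2; 1)
  {1,7}:  v_{1} + v_{7} = v_{3}  so sig = (2; 1)
  {0,2}:  v_{0} + v_{2} = v_{4} + v_{8}  so sig = (2; 1,1)
  {0,6}:  v_{0} + v_{6} = v_{2} + v_{4}  so sig = (2; 1,1)
  {2,3}:  v_{2} + v_{3} = v_{7} + v_{8}  so sig = (2; 1,1)
  {2,5}:  v_{2} + v_{5} = v_{4} + v_{7}  so sig = (2; 1,1)
  {3,6}:  v_{3} + v_{6} = v_{2} + v_{7}  so sig = (2; 1,1)
  {6,8}:  v_{6} + v_{8} = 2·v_{2}  so sig = (2; 2)
  {5,6}:  v_{5} + v_{6} = 2·v_{4} + 2·v_{7}  so sig = (2; 2,2)
  {2,4,7}:  v_{2} + v_{4} + v_{7} = v_{6}  so sig = (3; 1)
  {4,7,8}:  v_{4} + v_{7} + v_{8} = v_{2}  so sig = (3; 1)

so the primitive-relation signature multiset is
{ (2; —) ×3,  (2; 1) ×5,  (2; 1,1) ×5,  (2; 2),  (2; 2,2),  (3; 1) ×2 }


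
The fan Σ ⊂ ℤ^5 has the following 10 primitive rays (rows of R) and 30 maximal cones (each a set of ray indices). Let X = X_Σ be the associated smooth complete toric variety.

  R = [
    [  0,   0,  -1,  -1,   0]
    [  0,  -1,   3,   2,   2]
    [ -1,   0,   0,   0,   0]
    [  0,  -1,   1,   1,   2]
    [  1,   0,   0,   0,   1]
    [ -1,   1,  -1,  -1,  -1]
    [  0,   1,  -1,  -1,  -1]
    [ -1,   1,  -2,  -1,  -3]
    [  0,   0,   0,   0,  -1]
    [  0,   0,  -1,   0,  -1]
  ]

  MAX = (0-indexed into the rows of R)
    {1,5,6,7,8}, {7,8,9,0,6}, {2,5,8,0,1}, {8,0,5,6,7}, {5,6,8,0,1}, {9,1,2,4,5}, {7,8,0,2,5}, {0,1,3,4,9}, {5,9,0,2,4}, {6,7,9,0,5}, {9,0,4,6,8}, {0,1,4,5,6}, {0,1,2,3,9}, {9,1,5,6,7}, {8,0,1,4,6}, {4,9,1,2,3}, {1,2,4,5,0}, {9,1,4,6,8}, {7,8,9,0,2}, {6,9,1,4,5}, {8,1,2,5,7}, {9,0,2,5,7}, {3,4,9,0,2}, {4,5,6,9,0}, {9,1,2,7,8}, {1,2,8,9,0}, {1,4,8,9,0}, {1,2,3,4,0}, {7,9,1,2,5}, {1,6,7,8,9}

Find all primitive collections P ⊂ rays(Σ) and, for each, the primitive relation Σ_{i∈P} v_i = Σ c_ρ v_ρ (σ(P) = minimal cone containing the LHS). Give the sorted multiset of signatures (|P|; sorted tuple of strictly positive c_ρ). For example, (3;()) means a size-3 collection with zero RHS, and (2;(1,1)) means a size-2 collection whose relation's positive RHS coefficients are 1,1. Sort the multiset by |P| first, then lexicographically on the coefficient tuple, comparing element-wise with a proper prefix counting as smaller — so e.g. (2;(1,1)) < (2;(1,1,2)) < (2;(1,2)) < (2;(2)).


Minimal non-faces — 13 found among 10 rays, 30 max cones:

  {2,6}:  v_{2} + v_{6} = v_{5}  ⇒ sig = (2;(1))
  {3,6}:  v_{3} + v_{6} = v_{2} + v_{4}  ⇒ sig = (2;(1,1))
  {3,7}:  v_{3} + v_{7} = v_{2} + v_{9}  ⇒ sig = (2;(1,1))
  {4,7}:  v_{4} + v_{7} = v_{6} + v_{9}  ⇒ sig = (2;(1,1))
  {3,8}:  v_{3} + v_{8} = v_{0} + v_{1} + v_{9}  ⇒ sig = (2;(1,1,1))
  {3,5}:  v_{3} + v_{5} = 2·v_{2} + v_{4}  ⇒ sig = (2;(1,2))
  {2,4,8}:  v_{2} + v_{4} + v_{8} = 0  ⇒ sig = (3;())
  {4,5,8}:  v_{4} + v_{5} + v_{8} = v_{6}  ⇒ sig = (3;(1))
  {5,8,9}:  v_{5} + v_{8} + v_{9} = v_{7}  ⇒ sig = (3;(1))
  {0,1,7}:  v_{0} + v_{1} + v_{7} = v_{2} + v_{8}  ⇒ sig = (3;(1,1))
  {0,1,6,9}:  v_{0} + v_{1} + v_{6} + v_{9} = 0  ⇒ sig = (4;())
  {0,1,5,9}:  v_{0} + v_{1} + v_{5} + v_{9} = v_{2}  ⇒ sig = (4;(1))
  {0,1,2,4,9}:  v_{0} + v_{1} + v_{2} + v_{4} + v_{9} = v_{3}  ⇒ sig = (5;(1))

Sorted signature multiset PRS(X):
{ (2;(1)),  (2;(1,1)) ×3,  (2;(1,1,1)),  (2;(1,2)),  (3;()),  (3;(1)) ×2,  (3;(1,1)),  (4;()),  (4;(1)),  (5;(1)) }


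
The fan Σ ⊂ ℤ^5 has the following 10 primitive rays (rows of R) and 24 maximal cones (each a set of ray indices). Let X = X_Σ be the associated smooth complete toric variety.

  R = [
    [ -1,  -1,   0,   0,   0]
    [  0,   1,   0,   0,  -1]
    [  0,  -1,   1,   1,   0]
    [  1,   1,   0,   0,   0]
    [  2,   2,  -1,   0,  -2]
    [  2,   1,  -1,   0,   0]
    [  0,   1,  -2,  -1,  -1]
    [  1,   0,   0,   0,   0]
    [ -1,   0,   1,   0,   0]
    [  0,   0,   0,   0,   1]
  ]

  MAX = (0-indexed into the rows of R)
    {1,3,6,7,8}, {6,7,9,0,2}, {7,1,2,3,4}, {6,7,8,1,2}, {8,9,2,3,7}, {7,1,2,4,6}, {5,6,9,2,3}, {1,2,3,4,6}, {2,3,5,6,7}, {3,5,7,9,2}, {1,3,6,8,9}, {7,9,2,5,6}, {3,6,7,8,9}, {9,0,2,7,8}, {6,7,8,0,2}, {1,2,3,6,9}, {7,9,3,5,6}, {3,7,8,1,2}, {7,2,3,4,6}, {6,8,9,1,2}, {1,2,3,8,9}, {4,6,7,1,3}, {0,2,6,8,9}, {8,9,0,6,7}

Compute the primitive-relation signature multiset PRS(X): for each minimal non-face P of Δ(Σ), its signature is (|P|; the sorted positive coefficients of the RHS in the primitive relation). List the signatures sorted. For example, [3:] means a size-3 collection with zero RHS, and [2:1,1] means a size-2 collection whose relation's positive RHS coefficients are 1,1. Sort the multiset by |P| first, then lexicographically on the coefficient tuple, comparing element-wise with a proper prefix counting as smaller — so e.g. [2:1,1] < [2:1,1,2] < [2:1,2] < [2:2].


Primitive collections (14):

  {0,3}:  v_{0} + v_{3} = 0 ; sig = [2:]
  {5,8}:  v_{5} + v_{8} = v_{3} ; sig = [2:1]
  {0,1}:  v_{0} + v_{1} = v_{2} + v_{6} + v_{8} ; sig = [2:1,1,1]
  {0,4}:  v_{0} + v_{4} = v_{1} + v_{2} + v_{6} + v_{7} ; sig = [2:1,1,1,1]
  {0,5}:  v_{0} + v_{5} = v_{2} + v_{6} + v_{7} + v_{9} ; sig = [2:1,1,1,1]
  {1,5}:  v_{1} + v_{5} = v_{2} + 2·v_{3} + v_{6} ; sig = [2:1,1,2]
  {4,9}:  v_{4} + v_{9} = v_{2} + 2·v_{3} + v_{6} ; sig = [2:1,1,2]
  {4,8}:  v_{4} + v_{8} = 2·v_{1} + v_{7} ; sig = [2:1,2]
  {4,5}:  v_{4} + v_{5} = 2·v_{2} + 3·v_{3} + 2·v_{6} + v_{7} ; sig = [2:1,2,2,3]
  {1,7,9}:  v_{1} + v_{7} + v_{9} = v_{3} ; sig = [3:1]
  {2,3,6,8}:  v_{2} + v_{3} + v_{6} + v_{8} = v_{1} ; sig = [4:1]
  {2,6,7,8,9}:  v_{2} + v_{6} + v_{7} + v_{8} + v_{9} = 0 ; sig = [5:]
  {1,2,3,6,7}:  v_{1} + v_{2} + v_{3} + v_{6} + v_{7} = v_{4} ; sig = [5:1]
  {2,3,6,7,9}:  v_{2} + v_{3} + v_{6} + v_{7} + v_{9} = v_{5} ; sig = [5:1]

Signatures (|P|; sorted positive RHS coefficients), sorted:
    [2:]
    [2:1]
    [2:1,1,1]
    [2:1,1,1,1]
    [2:1,1,1,1]
    [2:1,1,2]
    [2:1,1,2]
    [2:1,2]
    [2:1,2,2,3]
    [3:1]
    [4:1]
    [5:]
    [5:1]
    [5:1]


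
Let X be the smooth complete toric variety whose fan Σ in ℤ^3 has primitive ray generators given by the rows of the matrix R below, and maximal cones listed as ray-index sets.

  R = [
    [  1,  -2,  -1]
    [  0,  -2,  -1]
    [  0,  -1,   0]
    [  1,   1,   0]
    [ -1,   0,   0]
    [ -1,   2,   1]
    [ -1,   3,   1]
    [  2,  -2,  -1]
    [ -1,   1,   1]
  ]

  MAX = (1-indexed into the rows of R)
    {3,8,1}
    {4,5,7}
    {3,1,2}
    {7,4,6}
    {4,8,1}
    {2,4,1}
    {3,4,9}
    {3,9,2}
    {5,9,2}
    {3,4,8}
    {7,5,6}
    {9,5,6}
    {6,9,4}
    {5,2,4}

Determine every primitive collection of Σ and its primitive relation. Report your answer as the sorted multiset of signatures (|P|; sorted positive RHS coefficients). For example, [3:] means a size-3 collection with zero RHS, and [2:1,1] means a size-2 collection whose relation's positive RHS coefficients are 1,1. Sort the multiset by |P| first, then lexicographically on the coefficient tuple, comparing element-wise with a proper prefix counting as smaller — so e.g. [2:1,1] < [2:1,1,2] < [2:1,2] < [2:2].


Δ(Σ) — 9 vertices, 20 min non-faces:

  • {1,6}:  v_{1} + v_{6} = 0 ; sig = [2:]
  • {1,5}:  v_{1} + v_{5} = v_{2} ; sig = [2:1]
  • {1,9}:  v_{1} + v_{9} = v_{3} ; sig = [2:1]
  • {2,6}:  v_{2} + v_{6} = v_{5} ; sig = [2:1]
  • {3,6}:  v_{3} + v_{6} = v_{9} ; sig = [2:1]
  • {3,7}:  v_{3} + v_{7} = v_{6} ; sig = [2:1]
  • {5,8}:  v_{5} + v_{8} = v_{1} ; sig = [2:1]
  • {7,8}:  v_{7} + v_{8} = v_{4} ; sig = [2:1]
  • {1,7}:  v_{1} + v_{7} = v_{4} + v_{5} ; sig = [2:1,1]
  • {3,5}:  v_{3} + v_{5} = v_{2} + v_{9} ; sig = [2:1,1]
  • {6,8}:  v_{6} + v_{8} = v_{3} + v_{4} ; sig = [2:1,1]
  • {2,7}:  v_{2} + v_{7} = v_{4} + 2·v_{5} ; sig = [2:1,2]
  • {8,9}:  v_{8} + v_{9} = 2·v_{3} + v_{4} ; sig = [2:1,2]
  • {2,8}:  v_{2} + v_{8} = 2·v_{1} ; sig = [2:2]
  • {7,9}:  v_{7} + v_{9} = 2·v_{6} ; sig = [2:2]
  • {2,4,9}:  v_{2} + v_{4} + v_{9} = 0 ; sig = [3:]
  • {1,3,4}:  v_{1} + v_{3} + v_{4} = v_{8} ; sig = [3:1]
  • {2,3,4}:  v_{2} + v_{3} + v_{4} = v_{1} ; sig = [3:1]
  • {4,5,6}:  v_{4} + v_{5} + v_{6} = v_{7} ; sig = [3:1]
  • {4,5,9}:  v_{4} + v_{5} + v_{9} = v_{6} ; sig = [3:1]

Signatures (|P|; sorted positive RHS coefficients), sorted:
    |P|=2: 15 collections, coeffs (), (1), (1), (1), (1), (1), (1), (1), (1,1), (1,1), (1,1), (1,2), (1,2), (2), (2)
    |P|=3: 5 collections, coeffs (), (1), (1), (1), (1)


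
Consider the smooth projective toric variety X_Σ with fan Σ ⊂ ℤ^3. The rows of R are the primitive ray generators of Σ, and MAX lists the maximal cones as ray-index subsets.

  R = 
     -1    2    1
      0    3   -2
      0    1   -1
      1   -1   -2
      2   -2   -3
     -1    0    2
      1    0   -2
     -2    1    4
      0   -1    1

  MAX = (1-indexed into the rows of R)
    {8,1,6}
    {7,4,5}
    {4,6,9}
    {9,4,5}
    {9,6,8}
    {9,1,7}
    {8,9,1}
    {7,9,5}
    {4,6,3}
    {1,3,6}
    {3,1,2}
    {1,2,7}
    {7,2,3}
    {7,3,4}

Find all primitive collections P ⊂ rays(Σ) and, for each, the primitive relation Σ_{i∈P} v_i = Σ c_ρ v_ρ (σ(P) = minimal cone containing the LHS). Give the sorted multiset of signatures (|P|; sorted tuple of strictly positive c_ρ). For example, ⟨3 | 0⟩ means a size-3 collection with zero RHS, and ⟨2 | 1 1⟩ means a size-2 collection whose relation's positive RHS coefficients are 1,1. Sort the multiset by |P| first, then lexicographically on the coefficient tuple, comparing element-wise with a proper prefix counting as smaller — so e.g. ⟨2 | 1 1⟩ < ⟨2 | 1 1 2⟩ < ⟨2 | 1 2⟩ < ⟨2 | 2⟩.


18 collections generate NE(X_Σ); each relation:

  • {3,9}:  v_{3} + v_{9} = 0  →  sig = ⟨2 | 0⟩
  • {6,7}:  v_{6} + v_{7} = 0  →  sig = ⟨2 | 0⟩
  • {1,4}:  v_{1} + v_{4} = v_{3}  →  sig = ⟨2 | 1⟩
  • {1,5}:  v_{1} + v_{5} = v_{7}  →  sig = ⟨2 | 1⟩
  • {4,8}:  v_{4} + v_{8} = v_{6}  →  sig = ⟨2 | 1⟩
  • {5,8}:  v_{5} + v_{8} = v_{9}  →  sig = ⟨2 | 1⟩
  • {2,6}:  v_{2} + v_{6} = v_{1} + v_{3}  →  sig = ⟨2 | 1 1⟩
  • {2,9}:  v_{2} + v_{9} = v_{1} + v_{7}  →  sig = ⟨2 | 1 1⟩
  • {3,5}:  v_{3} + v_{5} = v_{4} + v_{7}  →  sig = ⟨2 | 1 1⟩
  • {3,8}:  v_{3} + v_{8} = v_{1} + v_{6}  →  sig = ⟨2 | 1 1⟩
  • {5,6}:  v_{5} + v_{6} = v_{4} + v_{9}  →  sig = ⟨2 | 1 1⟩
  • {7,8}:  v_{7} + v_{8} = v_{1} + v_{9}  →  sig = ⟨2 | 1 1⟩
  • {2,4}:  v_{2} + v_{4} = 2·v_{3} + v_{7}  →  sig = ⟨2 | 1 2⟩
  • {2,5}:  v_{2} + v_{5} = v_{3} + 2·v_{7}  →  sig = ⟨2 | 1 2⟩
  • {2,8}:  v_{2} + v_{8} = 2·v_{1}  →  sig = ⟨2 | 2⟩
  • {1,3,7}:  v_{1} + v_{3} + v_{7} = v_{2}  →  sig = ⟨3 | 1⟩
  • {1,6,9}:  v_{1} + v_{6} + v_{9} = v_{8}  →  sig = ⟨3 | 1⟩
  • {4,7,9}:  v_{4} + v_{7} + v_{9} = v_{5}  →  sig = ⟨3 | 1⟩

Sorted signature multiset PRS(X):
{ ⟨2 | 0⟩ ×2,  ⟨2 | 1⟩ ×4,  ⟨2 | 1 1⟩ ×6,  ⟨2 | 1 2⟩ ×2,  ⟨2 | 2⟩,  ⟨3 | 1⟩ ×3 }


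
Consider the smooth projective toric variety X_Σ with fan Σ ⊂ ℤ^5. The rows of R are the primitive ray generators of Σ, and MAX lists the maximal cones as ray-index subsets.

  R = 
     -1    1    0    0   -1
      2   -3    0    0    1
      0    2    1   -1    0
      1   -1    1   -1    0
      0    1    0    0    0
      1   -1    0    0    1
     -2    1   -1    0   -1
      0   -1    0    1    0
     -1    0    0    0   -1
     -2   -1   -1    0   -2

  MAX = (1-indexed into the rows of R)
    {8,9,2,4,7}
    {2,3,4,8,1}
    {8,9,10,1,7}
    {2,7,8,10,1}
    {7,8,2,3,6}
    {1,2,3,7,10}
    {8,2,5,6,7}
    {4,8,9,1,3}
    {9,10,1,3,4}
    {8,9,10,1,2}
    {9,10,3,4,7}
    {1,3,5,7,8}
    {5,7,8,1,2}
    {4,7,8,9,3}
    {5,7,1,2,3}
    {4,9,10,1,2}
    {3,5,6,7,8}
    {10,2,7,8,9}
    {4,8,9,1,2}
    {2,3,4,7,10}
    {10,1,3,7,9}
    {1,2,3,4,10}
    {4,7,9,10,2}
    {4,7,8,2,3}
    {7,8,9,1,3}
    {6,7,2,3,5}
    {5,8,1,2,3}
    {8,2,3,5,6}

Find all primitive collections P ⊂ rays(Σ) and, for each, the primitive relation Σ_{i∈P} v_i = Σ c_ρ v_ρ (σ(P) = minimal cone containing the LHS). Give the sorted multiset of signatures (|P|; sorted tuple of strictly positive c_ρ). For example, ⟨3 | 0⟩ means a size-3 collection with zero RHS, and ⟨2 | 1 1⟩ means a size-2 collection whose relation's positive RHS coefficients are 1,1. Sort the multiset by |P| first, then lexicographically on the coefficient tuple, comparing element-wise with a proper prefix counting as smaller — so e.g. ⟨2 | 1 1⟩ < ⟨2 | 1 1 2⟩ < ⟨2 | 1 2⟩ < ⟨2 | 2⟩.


Δ(Σ) — 10 vertices, 14 min non-faces:

  {1,6}:  v_{1} + v_{6} = 0  ⟹  sig = ⟨2 | 0⟩
  {5,9}:  v_{5} + v_{9} = v_{1}  ⟹  sig = ⟨2 | 1⟩
  {4,5}:  v_{4} + v_{5} = v_{1} + v_{2} + v_{3}  ⟹  sig = ⟨2 | 1 1 1⟩
  {6,10}:  v_{6} + v_{10} = v_{2} + v_{7} + v_{9}  ⟹  sig = ⟨2 | 1 1 1⟩
  {6,9}:  v_{6} + v_{9} = v_{2} + v_{3} + v_{7} + v_{8}  ⟹  sig = ⟨2 | 1 1 1 1⟩
  {5,10}:  v_{5} + v_{10} = 2·v_{1} + v_{2} + v_{7}  ⟹  sig = ⟨2 | 1 1 2⟩
  {4,6}:  v_{4} + v_{6} = 2·v_{2} + 2·v_{3} + v_{7} + v_{8}  ⟹  sig = ⟨2 | 1 1 2 2⟩
  {2,3,9}:  v_{2} + v_{3} + v_{9} = v_{4}  ⟹  sig = ⟨3 | 1⟩
  {1,4,7}:  v_{1} + v_{4} + v_{7} = v_{3} + v_{10}  ⟹  sig = ⟨3 | 1 1⟩
  {4,8,10}:  v_{4} + v_{8} + v_{10} = v_{2} + 3·v_{9}  ⟹  sig = ⟨3 | 1 3⟩
  {3,8,10}:  v_{3} + v_{8} + v_{10} = 2·v_{9}  ⟹  sig = ⟨3 | 2⟩
  {1,2,7,9}:  v_{1} + v_{2} + v_{7} + v_{9} = v_{10}  ⟹  sig = ⟨4 | 1⟩
  {2,3,5,7,8}:  v_{2} + v_{3} + v_{5} + v_{7} + v_{8} = 0  ⟹  sig = ⟨5 | 0⟩
  {1,2,3,7,8}:  v_{1} + v_{2} + v_{3} + v_{7} + v_{8} = v_{9}  ⟹  sig = ⟨5 | 1⟩

Signatures (|P|; sorted positive RHS coefficients), sorted:
[⟨2 | 0⟩, ⟨2 | 1⟩, ⟨2 | 1 1 1⟩, ⟨2 | 1 1 1⟩, ⟨2 | 1 1 1 1⟩, ⟨2 | 1 1 2⟩, ⟨2 | 1 1 2 2⟩, ⟨3 | 1⟩, ⟨3 | 1 1⟩, ⟨3 | 1 3⟩, ⟨3 | 2⟩, ⟨4 | 1⟩, ⟨5 | 0⟩, ⟨5 | 1⟩]


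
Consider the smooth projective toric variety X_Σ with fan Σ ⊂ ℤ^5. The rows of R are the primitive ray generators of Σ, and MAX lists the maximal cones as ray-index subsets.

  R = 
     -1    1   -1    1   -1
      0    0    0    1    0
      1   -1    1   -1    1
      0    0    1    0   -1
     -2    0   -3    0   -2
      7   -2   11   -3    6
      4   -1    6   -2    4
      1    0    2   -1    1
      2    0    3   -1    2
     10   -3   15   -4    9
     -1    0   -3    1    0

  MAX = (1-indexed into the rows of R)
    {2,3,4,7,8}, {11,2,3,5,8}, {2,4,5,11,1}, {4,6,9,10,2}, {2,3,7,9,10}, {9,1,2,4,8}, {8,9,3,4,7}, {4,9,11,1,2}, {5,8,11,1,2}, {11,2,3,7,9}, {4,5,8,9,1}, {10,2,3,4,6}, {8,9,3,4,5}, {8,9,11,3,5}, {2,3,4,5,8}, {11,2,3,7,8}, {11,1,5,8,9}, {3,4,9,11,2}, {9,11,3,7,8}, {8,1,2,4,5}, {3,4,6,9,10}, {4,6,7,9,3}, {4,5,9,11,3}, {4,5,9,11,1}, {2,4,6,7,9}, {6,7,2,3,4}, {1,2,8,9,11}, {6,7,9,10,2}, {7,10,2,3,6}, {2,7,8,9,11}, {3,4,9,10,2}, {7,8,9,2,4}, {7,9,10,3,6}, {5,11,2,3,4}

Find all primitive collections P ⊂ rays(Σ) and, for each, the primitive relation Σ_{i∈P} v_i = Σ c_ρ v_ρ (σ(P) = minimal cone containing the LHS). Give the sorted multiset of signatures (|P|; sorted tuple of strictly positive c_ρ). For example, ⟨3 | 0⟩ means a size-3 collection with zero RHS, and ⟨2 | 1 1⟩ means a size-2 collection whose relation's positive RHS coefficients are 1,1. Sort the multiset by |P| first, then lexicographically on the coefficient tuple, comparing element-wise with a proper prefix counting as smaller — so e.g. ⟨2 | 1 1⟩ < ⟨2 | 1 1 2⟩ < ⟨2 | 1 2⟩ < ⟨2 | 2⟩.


Δ(Σ) — 11 vertices, 18 min non-faces:

  • {1,3}:  v_{1} + v_{3} = 0  so sig = ⟨2 | 0⟩
  • {5,7}:  v_{5} + v_{7} = v_{3} + v_{8}  so sig = ⟨2 | 1 1⟩
  • {5,10}:  v_{5} + v_{10} = v_{3} + v_{6}  so sig = ⟨2 | 1 1⟩
  • {8,10}:  v_{8} + v_{10} = v_{6} + v_{7}  so sig = ⟨2 | 1 1⟩
  • {1,7}:  v_{1} + v_{7} = v_{2} + v_{8} + v_{9}  so sig = ⟨2 | 1 1 1⟩
  • {1,10}:  v_{1} + v_{10} = v_{2} + v_{6} + v_{9}  so sig = ⟨2 | 1 1 1⟩
  • {5,6}:  v_{5} + v_{6} = v_{3} + v_{4} + v_{7}  so sig = ⟨2 | 1 1 1⟩
  • {1,6}:  v_{1} + v_{6} = v_{2} + v_{4} + v_{7} + v_{9}  so sig = ⟨2 | 1 1 1 1⟩
  • {6,8}:  v_{6} + v_{8} = v_{4} + 2·v_{7}  so sig = ⟨2 | 1 2⟩
  • {6,11}:  v_{6} + v_{11} = 2·v_{2} + 2·v_{3} + 2·v_{9}  so sig = ⟨2 | 2 2 2⟩
  • {10,11}:  v_{10} + v_{11} = 3·v_{2} + 3·v_{3} + 3·v_{9}  so sig = ⟨2 | 3 3 3⟩
  • {2,5,9}:  v_{2} + v_{5} + v_{9} = 0  so sig = ⟨3 | 0⟩
  • {4,8,11}:  v_{4} + v_{8} + v_{11} = 0  so sig = ⟨3 | 0⟩
  • {4,7,11}:  v_{4} + v_{7} + v_{11} = v_{2} + v_{3} + v_{9}  so sig = ⟨3 | 1 1 1⟩
  • {4,7,10}:  v_{4} + v_{7} + v_{10} = 2·v_{6}  so sig = ⟨3 | 2⟩
  • {2,3,6,9}:  v_{2} + v_{3} + v_{6} + v_{9} = v_{10}  so sig = ⟨4 | 1⟩
  • {2,3,8,9}:  v_{2} + v_{3} + v_{8} + v_{9} = v_{7}  so sig = ⟨4 | 1⟩
  • {2,3,4,7,9}:  v_{2} + v_{3} + v_{4} + v_{7} + v_{9} = v_{6}  so sig = ⟨5 | 1⟩

Signatures (|P|; sorted positive RHS coefficients), sorted:
{ ⟨2 | 0⟩,  ⟨2 | 1 1⟩ ×3,  ⟨2 | 1 1 1⟩ ×3,  ⟨2 | 1 1 1 1⟩,  ⟨2 | 1 2⟩,  ⟨2 | 2 2 2⟩,  ⟨2 | 3 3 3⟩,  ⟨3 | 0⟩ ×2,  ⟨3 | 1 1 1⟩,  ⟨3 | 2⟩,  ⟨4 | 1⟩ ×2,  ⟨5 | 1⟩ }


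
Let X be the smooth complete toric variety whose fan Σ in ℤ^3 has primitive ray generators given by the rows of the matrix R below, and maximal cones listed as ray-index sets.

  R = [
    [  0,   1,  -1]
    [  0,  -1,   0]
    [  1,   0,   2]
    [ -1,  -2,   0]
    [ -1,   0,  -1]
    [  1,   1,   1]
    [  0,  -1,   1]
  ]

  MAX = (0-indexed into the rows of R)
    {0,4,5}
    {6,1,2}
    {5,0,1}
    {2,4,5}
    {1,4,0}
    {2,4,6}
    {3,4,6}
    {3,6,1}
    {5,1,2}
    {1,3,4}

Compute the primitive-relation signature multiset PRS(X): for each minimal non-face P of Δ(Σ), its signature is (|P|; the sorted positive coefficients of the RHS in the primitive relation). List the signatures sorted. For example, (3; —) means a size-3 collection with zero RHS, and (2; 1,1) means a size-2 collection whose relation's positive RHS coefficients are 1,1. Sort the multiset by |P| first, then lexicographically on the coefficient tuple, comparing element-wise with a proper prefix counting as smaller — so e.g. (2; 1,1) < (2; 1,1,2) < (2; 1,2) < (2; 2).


9 collections generate NE(X_Σ); each relation:

  P={0,6}:  v_{0} + v_{6} = 0 — sig = (2; —)
  P={0,2}:  v_{0} + v_{2} = v_{5} — sig = (2; 1)
  P={3,5}:  v_{3} + v_{5} = v_{6} — sig = (2; 1)
  P={5,6}:  v_{5} + v_{6} = v_{2} — sig = (2; 1)
  P={0,3}:  v_{0} + v_{3} = v_{1} + v_{4} — sig = (2; 1,1)
  P={2,3}:  v_{2} + v_{3} = 2·v_{6} — sig = (2; 2)
  P={1,4,5}:  v_{1} + v_{4} + v_{5} = 0 — sig = (3; —)
  P={1,2,4}:  v_{1} + v_{2} + v_{4} = v_{6} — sig = (3; 1)
  P={1,4,6}:  v_{1} + v_{4} + v_{6} = v_{3} — sig = (3; 1)

Signatures (|P|; sorted positive RHS coefficients), sorted:
[(2; —), (2; 1), (2; 1), (2; 1), (2; 1,1), (2; 2), (3; —), (3; 1), (3; 1)]


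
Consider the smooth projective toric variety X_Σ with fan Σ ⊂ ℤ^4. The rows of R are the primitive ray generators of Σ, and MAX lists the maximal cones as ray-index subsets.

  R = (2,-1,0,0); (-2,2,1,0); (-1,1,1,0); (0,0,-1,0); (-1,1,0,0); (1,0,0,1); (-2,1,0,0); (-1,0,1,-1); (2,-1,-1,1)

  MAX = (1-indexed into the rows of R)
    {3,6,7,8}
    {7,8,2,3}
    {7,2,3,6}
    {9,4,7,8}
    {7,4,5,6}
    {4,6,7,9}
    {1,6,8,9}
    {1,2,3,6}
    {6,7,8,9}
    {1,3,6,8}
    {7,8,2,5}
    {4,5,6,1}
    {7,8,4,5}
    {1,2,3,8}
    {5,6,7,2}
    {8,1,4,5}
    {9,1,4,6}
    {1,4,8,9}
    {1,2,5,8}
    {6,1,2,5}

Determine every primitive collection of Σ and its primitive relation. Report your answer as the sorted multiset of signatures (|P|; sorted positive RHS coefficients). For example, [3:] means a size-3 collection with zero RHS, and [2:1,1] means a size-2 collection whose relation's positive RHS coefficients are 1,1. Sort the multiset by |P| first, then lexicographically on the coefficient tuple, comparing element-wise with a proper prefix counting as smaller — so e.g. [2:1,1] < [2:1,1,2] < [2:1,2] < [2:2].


Minimal non-faces — 10 found among 9 rays, 20 max cones:

  P = {1,7}:  v_{1} + v_{7} = 0  →  sig = [2:]
  P = {3,4}:  v_{3} + v_{4} = v_{5}  →  sig = [2:1]
  P = {3,5}:  v_{3} + v_{5} = v_{2}  →  sig = [2:1]
  P = {3,9}:  v_{3} + v_{9} = v_{6}  →  sig = [2:1]
  P = {2,9}:  v_{2} + v_{9} = v_{5} + v_{6}  →  sig = [2:1,1]
  P = {5,9}:  v_{5} + v_{9} = v_{4} + v_{6}  →  sig = [2:1,1]
  P = {2,4}:  v_{2} + v_{4} = 2·v_{5}  →  sig = [2:2]
  P = {4,6,8}:  v_{4} + v_{6} + v_{8} = 0  →  sig = [3:]
  P = {5,6,8}:  v_{5} + v_{6} + v_{8} = v_{3}  →  sig = [3:1]
  P = {2,6,8}:  v_{2} + v_{6} + v_{8} = 2·v_{3}  →  sig = [3:2]

Hence PRS(X_Σ) =
    |P|=2: 7 collections, coeffs (), (1), (1), (1), (1,1), (1,1), (2)
    |P|=3: 3 collections, coeffs (), (1), (2)


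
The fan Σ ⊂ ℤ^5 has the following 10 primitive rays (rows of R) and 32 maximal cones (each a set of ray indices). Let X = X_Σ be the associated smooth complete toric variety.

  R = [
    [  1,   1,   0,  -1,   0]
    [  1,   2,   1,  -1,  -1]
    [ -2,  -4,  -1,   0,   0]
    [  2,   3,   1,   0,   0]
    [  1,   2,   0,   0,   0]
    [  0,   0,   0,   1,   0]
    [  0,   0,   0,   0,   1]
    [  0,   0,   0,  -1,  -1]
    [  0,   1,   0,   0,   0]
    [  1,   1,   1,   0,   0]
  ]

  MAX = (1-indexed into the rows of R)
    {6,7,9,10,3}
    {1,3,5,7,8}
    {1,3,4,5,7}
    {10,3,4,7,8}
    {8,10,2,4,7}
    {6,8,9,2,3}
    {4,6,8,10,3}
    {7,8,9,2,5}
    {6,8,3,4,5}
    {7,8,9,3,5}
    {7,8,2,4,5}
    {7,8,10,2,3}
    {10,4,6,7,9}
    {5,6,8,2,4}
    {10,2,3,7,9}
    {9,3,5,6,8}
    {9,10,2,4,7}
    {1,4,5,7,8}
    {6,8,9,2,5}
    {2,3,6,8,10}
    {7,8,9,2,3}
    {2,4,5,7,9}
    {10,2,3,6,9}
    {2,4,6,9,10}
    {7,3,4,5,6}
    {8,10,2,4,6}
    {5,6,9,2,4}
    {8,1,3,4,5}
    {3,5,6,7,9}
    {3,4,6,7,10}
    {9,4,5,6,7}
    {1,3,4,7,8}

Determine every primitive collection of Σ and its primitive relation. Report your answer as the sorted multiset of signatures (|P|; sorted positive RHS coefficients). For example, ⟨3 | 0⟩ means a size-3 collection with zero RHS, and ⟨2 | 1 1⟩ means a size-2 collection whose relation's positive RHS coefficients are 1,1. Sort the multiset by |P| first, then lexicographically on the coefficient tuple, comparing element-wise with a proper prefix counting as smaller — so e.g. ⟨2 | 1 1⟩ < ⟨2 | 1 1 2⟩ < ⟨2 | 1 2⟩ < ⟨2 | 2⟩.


|primitive collections| = 13. Relations:

  {5,10}:  v_{5} + v_{10} = v_{4}  →  sig = ⟨2 | 1⟩
  {1,6}:  v_{1} + v_{6} = v_{3} + v_{4} + v_{5}  →  sig = ⟨2 | 1 1 1⟩
  {1,9}:  v_{1} + v_{9} = v_{5} + v_{7} + v_{8}  →  sig = ⟨2 | 1 1 1⟩
  {1,10}:  v_{1} + v_{10} = v_{3} + 2·v_{4} + v_{7} + v_{8}  →  sig = ⟨2 | 1 1 1 2⟩
  {1,2}:  v_{1} + v_{2} = v_{4} + v_{7} + 2·v_{8}  →  sig = ⟨2 | 1 1 2⟩
  {3,4,9}:  v_{3} + v_{4} + v_{9} = 0  →  sig = ⟨3 | 0⟩
  {6,7,8}:  v_{6} + v_{7} + v_{8} = 0  →  sig = ⟨3 | 0⟩
  {2,3,5}:  v_{2} + v_{3} + v_{5} = v_{8}  →  sig = ⟨3 | 1⟩
  {8,9,10}:  v_{8} + v_{9} + v_{10} = v_{2}  →  sig = ⟨3 | 1⟩
  {2,3,4}:  v_{2} + v_{3} + v_{4} = v_{8} + v_{10}  →  sig = ⟨3 | 1 1⟩
  {2,6,7}:  v_{2} + v_{6} + v_{7} = v_{9} + v_{10}  →  sig = ⟨3 | 1 1⟩
  {4,8,9}:  v_{4} + v_{8} + v_{9} = v_{2} + v_{5}  →  sig = ⟨3 | 1 1⟩
  {3,4,5,7,8}:  v_{3} + v_{4} + v_{5} + v_{7} + v_{8} = v_{1}  →  sig = ⟨5 | 1⟩

Signatures (|P|; sorted positive RHS coefficients), sorted:
[⟨2 | 1⟩, ⟨2 | 1 1 1⟩, ⟨2 | 1 1 1⟩, ⟨2 | 1 1 1 2⟩, ⟨2 | 1 1 2⟩, ⟨3 | 0⟩, ⟨3 | 0⟩, ⟨3 | 1⟩, ⟨3 | 1⟩, ⟨3 | 1 1⟩, ⟨3 | 1 1⟩, ⟨3 | 1 1⟩, ⟨5 | 1⟩]


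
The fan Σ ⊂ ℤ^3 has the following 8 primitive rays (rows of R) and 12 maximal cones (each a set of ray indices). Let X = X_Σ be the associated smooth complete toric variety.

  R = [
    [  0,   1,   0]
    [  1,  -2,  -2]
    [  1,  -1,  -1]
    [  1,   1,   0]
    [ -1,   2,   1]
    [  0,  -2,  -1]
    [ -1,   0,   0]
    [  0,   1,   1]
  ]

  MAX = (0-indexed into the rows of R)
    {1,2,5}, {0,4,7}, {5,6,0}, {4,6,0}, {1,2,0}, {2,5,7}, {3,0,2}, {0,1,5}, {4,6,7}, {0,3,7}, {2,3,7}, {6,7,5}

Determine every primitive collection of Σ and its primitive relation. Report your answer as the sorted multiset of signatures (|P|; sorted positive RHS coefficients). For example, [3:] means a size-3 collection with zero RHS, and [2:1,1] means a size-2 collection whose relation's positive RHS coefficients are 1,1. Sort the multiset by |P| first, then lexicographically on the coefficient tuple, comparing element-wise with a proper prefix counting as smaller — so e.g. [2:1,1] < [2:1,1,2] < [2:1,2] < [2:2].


14 minimal non-faces of Δ(Σ) (on 8 rays):

  {1,7}:  v_{1} + v_{7} = v_{2} ; sig = [2:1]
  {2,4}:  v_{2} + v_{4} = v_{0} ; sig = [2:1]
  {3,5}:  v_{3} + v_{5} = v_{2} ; sig = [2:1]
  {3,6}:  v_{3} + v_{6} = v_{0} ; sig = [2:1]
  {4,5}:  v_{4} + v_{5} = v_{6} ; sig = [2:1]
  {2,6}:  v_{2} + v_{6} = v_{0} + v_{5} ; sig = [2:1,1]
  {1,3}:  v_{1} + v_{3} = v_{0} + 2·v_{2} ; sig = [2:1,2]
  {1,4}:  v_{1} + v_{4} = 2·v_{0} + v_{5} ; sig = [2:1,2]
  {3,4}:  v_{3} + v_{4} = 2·v_{0} + v_{7} ; sig = [2:1,2]
  {1,6}:  v_{1} + v_{6} = 2·v_{0} + 2·v_{5} ; sig = [2:2,2]
  {0,5,7}:  v_{0} + v_{5} + v_{7} = 0 ; sig = [3:]
  {0,2,5}:  v_{0} + v_{2} + v_{5} = v_{1} ; sig = [3:1]
  {0,2,7}:  v_{0} + v_{2} + v_{7} = v_{3} ; sig = [3:1]
  {0,6,7}:  v_{0} + v_{6} + v_{7} = v_{4} ; sig = [3:1]

Hence PRS(X_Σ) =
    [2:1]
    [2:1]
    [2:1]
    [2:1]
    [2:1]
    [2:1,1]
    [2:1,2]
    [2:1,2]
    [2:1,2]
    [2:2,2]
    [3:]
    [3:1]
    [3:1]
    [3:1]


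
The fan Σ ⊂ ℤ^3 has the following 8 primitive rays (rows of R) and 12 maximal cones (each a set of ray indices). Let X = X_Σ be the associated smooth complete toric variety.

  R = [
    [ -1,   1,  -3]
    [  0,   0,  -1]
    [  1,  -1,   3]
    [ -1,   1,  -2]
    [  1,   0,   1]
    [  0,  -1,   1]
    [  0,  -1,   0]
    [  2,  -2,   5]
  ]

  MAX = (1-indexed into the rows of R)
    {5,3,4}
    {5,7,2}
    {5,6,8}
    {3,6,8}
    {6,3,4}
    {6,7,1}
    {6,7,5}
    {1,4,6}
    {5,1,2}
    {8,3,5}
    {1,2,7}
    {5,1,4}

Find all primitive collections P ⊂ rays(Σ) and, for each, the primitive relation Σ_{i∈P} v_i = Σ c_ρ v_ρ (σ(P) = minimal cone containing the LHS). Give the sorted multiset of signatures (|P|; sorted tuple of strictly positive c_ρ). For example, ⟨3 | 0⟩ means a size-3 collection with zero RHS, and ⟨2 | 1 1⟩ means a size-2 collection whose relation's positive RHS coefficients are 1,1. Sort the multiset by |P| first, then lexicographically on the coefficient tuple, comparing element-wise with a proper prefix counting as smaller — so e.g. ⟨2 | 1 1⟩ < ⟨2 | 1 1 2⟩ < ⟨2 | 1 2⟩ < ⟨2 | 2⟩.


The 14 primitive collections of Σ (r=8, n=3):

  P = {1,3}:  v_{1} + v_{3} = 0  →  sig = ⟨2 | 0⟩
  P = {2,4}:  v_{2} + v_{4} = v_{1}  →  sig = ⟨2 | 1⟩
  P = {2,6}:  v_{2} + v_{6} = v_{7}  →  sig = ⟨2 | 1⟩
  P = {4,8}:  v_{4} + v_{8} = v_{3}  →  sig = ⟨2 | 1⟩
  P = {1,8}:  v_{1} + v_{8} = v_{5} + v_{6}  →  sig = ⟨2 | 1 1⟩
  P = {2,3}:  v_{2} + v_{3} = v_{5} + v_{6}  →  sig = ⟨2 | 1 1⟩
  P = {4,7}:  v_{4} + v_{7} = v_{1} + v_{6}  →  sig = ⟨2 | 1 1⟩
  P = {3,7}:  v_{3} + v_{7} = v_{5} + 2·v_{6}  →  sig = ⟨2 | 1 2⟩
  P = {2,8}:  v_{2} + v_{8} = 2·v_{5} + 2·v_{6}  →  sig = ⟨2 | 2 2⟩
  P = {7,8}:  v_{7} + v_{8} = 2·v_{5} + 3·v_{6}  →  sig = ⟨2 | 2 3⟩
  P = {4,5,6}:  v_{4} + v_{5} + v_{6} = 0  →  sig = ⟨3 | 0⟩
  P = {1,5,6}:  v_{1} + v_{5} + v_{6} = v_{2}  →  sig = ⟨3 | 1⟩
  P = {3,5,6}:  v_{3} + v_{5} + v_{6} = v_{8}  →  sig = ⟨3 | 1⟩
  P = {1,5,7}:  v_{1} + v_{5} + v_{7} = 2·v_{2}  →  sig = ⟨3 | 2⟩

so the primitive-relation signature multiset is
{ ⟨2 | 0⟩,  ⟨2 | 1⟩ ×3,  ⟨2 | 1 1⟩ ×3,  ⟨2 | 1 2⟩,  ⟨2 | 2 2⟩,  ⟨2 | 2 3⟩,  ⟨3 | 0⟩,  ⟨3 | 1⟩ ×2,  ⟨3 | 2⟩ }


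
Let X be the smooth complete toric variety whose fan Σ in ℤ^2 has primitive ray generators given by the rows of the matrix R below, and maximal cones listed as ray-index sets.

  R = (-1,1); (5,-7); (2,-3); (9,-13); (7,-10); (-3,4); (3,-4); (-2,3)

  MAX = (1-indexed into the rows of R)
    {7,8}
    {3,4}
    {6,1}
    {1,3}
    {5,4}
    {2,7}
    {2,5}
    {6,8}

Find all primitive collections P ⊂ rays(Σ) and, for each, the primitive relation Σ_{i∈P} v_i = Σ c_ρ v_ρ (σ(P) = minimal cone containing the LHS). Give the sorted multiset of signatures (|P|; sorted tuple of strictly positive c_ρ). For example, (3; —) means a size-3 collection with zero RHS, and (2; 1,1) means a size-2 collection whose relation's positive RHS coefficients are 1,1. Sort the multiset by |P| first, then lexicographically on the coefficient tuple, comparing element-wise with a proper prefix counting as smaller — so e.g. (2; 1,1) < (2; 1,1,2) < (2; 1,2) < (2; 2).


20 minimal non-faces of Δ(Σ) (on 8 rays):

  • {3,8}:  v_{3} + v_{8} = 0  so sig = (2; —)
  • {6,7}:  v_{6} + v_{7} = 0  so sig = (2; —)
  • {1,7}:  v_{1} + v_{7} = v_{3}  so sig = (2; 1)
  • {1,8}:  v_{1} + v_{8} = v_{6}  so sig = (2; 1)
  • {2,3}:  v_{2} + v_{3} = v_{5}  so sig = (2; 1)
  • {2,6}:  v_{2} + v_{6} = v_{3}  so sig = (2; 1)
  • {2,8}:  v_{2} + v_{8} = v_{7}  so sig = (2; 1)
  • {3,5}:  v_{3} + v_{5} = v_{4}  so sig = (2; 1)
  • {3,6}:  v_{3} + v_{6} = v_{1}  so sig = (2; 1)
  • {3,7}:  v_{3} + v_{7} = v_{2}  so sig = (2; 1)
  • {4,8}:  v_{4} + v_{8} = v_{5}  so sig = (2; 1)
  • {5,8}:  v_{5} + v_{8} = v_{2}  so sig = (2; 1)
  • {4,7}:  v_{4} + v_{7} = v_{2} + v_{5}  so sig = (2; 1,1)
  • {1,2}:  v_{1} + v_{2} = 2·v_{3}  so sig = (2; 2)
  • {2,4}:  v_{2} + v_{4} = 2·v_{5}  so sig = (2; 2)
  • {5,6}:  v_{5} + v_{6} = 2·v_{3}  so sig = (2; 2)
  • {5,7}:  v_{5} + v_{7} = 2·v_{2}  so sig = (2; 2)
  • {1,5}:  v_{1} + v_{5} = 3·v_{3}  so sig = (2; 3)
  • {4,6}:  v_{4} + v_{6} = 3·v_{3}  so sig = (2; 3)
  • {1,4}:  v_{1} + v_{4} = 4·v_{3}  so sig = (2; 4)

Sorted signature multiset PRS(X):
    (2; —)
    (2; —)
    (2; 1)
    (2; 1)
    (2; 1)
    (2; 1)
    (2; 1)
    (2; 1)
    (2; 1)
    (2; 1)
    (2; 1)
    (2; 1)
    (2; 1,1)
    (2; 2)
    (2; 2)
    (2; 2)
    (2; 2)
    (2; 3)
    (2; 3)
    (2; 4)
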